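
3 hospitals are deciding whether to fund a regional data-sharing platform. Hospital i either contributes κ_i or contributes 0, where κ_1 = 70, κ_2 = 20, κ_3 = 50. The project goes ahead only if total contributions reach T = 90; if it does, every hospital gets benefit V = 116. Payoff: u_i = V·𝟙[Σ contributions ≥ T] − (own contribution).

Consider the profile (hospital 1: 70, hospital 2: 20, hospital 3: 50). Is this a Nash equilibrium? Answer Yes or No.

Total = 140 ≥ 90: provided.
Hospital 1 (pledges 70, payoff 46): dropping to 0 → total 70, payoff 0. No gain.
Hospital 2 (pledges 20, payoff 96): dropping to 0 → total 120, payoff 116. Profitable deviation.

No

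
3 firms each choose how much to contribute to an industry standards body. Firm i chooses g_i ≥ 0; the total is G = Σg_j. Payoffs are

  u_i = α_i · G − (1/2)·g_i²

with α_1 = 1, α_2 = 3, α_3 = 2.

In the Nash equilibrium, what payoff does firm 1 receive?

Firm i's FOC: ∂u_i/∂g_i = α_i − g_i = 0, so g_i* = α_i.
NE contributions = (1, 3, 2); G = 6.
u_1 = α_1·G − ½·(g_1)² = 1·6 − ½·1² = 5.5.

5.5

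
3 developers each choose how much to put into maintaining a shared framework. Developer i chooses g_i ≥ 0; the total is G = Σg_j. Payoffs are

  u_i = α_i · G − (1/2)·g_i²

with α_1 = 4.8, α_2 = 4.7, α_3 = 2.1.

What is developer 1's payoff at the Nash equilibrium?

44.16

Developer i's FOC: ∂u_i/∂g_i = α_i − g_i = 0, so g_i* = α_i.
NE contributions = (4.8, 4.7, 2.1); G = 11.6.
u_1 = α_1·G − ½·(g_1)² = 4.8·11.6 − ½·4.8² = 44.16.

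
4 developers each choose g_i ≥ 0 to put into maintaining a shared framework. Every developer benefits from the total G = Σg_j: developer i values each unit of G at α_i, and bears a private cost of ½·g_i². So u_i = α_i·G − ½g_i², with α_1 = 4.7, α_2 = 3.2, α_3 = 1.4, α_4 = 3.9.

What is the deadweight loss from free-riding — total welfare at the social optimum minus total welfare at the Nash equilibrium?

198.99

Developer i's FOC: ∂u_i/∂g_i = α_i − g_i = 0, so g_i* = α_i.
NE contributions = (4.7, 3.2, 1.4, 3.9); G = 13.2.
W^NE = (Σα)·G − ½Σα_i² = 13.2² − ½·49.5 = 149.49.
Planner sets g_i = Σα_j = 13.2 for every i, so G^SO = 4·13.2 = 52.8.
W^SO = (Σα)·G^SO − ½·4·(Σα)² = (4/2)·13.2² = 348.48.
Deadweight loss = W^SO − W^NE = 198.99.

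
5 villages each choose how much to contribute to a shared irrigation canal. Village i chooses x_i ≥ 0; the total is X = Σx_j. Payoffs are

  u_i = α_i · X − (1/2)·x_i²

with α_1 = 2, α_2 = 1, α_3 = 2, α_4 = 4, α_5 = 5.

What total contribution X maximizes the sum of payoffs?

70

Planner FOC: ∂(Σu_j)/∂x_i = (Σα_j) − x_i = 0, so x_i^SO = Σα_j = 14 for every i; X^SO = 70.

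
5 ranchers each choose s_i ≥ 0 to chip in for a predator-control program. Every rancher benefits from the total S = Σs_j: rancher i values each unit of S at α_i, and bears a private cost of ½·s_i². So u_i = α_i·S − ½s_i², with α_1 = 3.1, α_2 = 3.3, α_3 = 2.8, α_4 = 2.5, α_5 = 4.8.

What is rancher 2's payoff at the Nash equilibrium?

Rancher i's FOC: ∂u_i/∂s_i = α_i − s_i = 0, so s_i* = α_i.
NE contributions = (3.1, 3.3, 2.8, 2.5, 4.8); S = 16.5.
u_2 = α_2·S − ½·(s_2)² = 3.3·16.5 − ½·3.3² = 49.005.

49.005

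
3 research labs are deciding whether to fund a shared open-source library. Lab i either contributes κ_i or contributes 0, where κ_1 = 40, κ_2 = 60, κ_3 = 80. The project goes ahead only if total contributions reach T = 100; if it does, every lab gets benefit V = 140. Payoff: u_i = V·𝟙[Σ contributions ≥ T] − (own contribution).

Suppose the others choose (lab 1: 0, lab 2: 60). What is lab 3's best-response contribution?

80

Others' total = 60. Contributing 80 brings total to 140 ≥ 100: gain V − κ_3 = 60.
Best response: 80.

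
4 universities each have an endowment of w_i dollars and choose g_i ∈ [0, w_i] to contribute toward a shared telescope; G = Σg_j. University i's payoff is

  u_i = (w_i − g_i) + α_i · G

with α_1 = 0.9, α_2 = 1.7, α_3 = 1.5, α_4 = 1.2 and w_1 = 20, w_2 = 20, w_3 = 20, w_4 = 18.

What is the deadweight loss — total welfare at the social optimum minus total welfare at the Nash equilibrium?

86

∂u_i/∂g_i = α_i − 1, so university i contributes w_i if α_i > 1, else 0.
α_i > 1 for i ∈ {2, 3, 4}; NE contributions (0, 20, 20, 18), G = 58.
W^NE = Σw_i − G^NE + (Σα_i)·G^NE = 78 + 4.3·58 = 327.4.
Planner: ∂(Σu_j)/∂g_i = Σα_j − 1 = 4.3 > 0, so everyone contributes w_i; G^SO = 78, W^SO = 78 + 4.3·78 = 413.4.
Deadweight loss = 86.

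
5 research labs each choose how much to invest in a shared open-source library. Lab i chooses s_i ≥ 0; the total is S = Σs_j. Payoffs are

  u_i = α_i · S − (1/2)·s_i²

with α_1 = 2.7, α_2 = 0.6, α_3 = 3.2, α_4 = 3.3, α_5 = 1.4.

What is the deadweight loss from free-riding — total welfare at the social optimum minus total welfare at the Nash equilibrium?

203.53

Lab i's FOC: ∂u_i/∂s_i = α_i − s_i = 0, so s_i* = α_i.
NE contributions = (2.7, 0.6, 3.2, 3.3, 1.4); S = 11.2.
W^NE = (Σα)·S − ½Σα_i² = 11.2² − ½·30.74 = 110.07.
Planner sets s_i = Σα_j = 11.2 for every i, so S^SO = 5·11.2 = 56.
W^SO = (Σα)·S^SO − ½·5·(Σα)² = (5/2)·11.2² = 313.6.
Deadweight loss = W^SO − W^NE = 203.53.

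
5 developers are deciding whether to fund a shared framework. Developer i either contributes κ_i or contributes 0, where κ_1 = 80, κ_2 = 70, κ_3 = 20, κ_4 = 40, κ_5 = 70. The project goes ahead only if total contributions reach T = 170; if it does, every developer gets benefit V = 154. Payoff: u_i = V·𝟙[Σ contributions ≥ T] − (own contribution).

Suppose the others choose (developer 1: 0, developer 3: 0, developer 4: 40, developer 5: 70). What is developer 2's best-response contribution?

70

Others' total = 110. Contributing 70 brings total to 180 ≥ 170: gain V − κ_2 = 84.
Best response: 70.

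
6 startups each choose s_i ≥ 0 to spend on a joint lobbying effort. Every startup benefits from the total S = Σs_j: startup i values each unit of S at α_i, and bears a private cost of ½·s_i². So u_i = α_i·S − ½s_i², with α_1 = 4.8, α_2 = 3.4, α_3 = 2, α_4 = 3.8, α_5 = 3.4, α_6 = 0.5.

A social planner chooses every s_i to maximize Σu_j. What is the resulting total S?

Planner FOC: ∂(Σu_j)/∂s_i = (Σα_j) − s_i = 0, so s_i^SO = Σα_j = 17.9 for every i; S^SO = 107.4.

107.4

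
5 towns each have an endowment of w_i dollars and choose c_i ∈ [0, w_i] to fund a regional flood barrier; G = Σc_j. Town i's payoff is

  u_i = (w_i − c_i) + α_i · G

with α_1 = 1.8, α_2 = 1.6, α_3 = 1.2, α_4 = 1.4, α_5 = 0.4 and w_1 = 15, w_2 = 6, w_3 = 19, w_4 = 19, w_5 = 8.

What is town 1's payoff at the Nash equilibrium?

106.2

∂u_i/∂c_i = α_i − 1, so town i contributes w_i if α_i > 1, else 0.
α_i > 1 for i ∈ {1, 2, 3, 4}; NE contributions (15, 6, 19, 19, 0), G = 59.
u_1 = (15 − 15) + 1.8·59 = 106.2.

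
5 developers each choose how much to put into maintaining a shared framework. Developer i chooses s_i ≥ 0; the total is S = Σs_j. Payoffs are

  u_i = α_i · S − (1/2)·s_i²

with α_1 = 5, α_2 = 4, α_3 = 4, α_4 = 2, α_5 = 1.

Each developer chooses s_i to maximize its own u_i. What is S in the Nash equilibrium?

16

Developer i's FOC: ∂u_i/∂s_i = α_i − s_i = 0, so s_i* = α_i.
NE contributions = (5, 4, 4, 2, 1); S = 16.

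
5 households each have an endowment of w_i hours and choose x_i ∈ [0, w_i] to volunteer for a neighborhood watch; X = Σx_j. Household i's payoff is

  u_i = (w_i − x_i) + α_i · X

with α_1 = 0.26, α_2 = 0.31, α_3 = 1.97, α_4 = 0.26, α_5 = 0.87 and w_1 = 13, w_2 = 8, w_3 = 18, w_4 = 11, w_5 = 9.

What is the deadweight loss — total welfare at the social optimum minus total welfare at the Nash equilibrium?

109.47

∂u_i/∂x_i = α_i − 1, so household i contributes w_i if α_i > 1, else 0.
α_i > 1 for i ∈ {3}; NE contributions (0, 0, 18, 0, 0), X = 18.
W^NE = Σw_i − X^NE + (Σα_i)·X^NE = 59 + 2.67·18 = 107.06.
Planner: ∂(Σu_j)/∂x_i = Σα_j − 1 = 2.67 > 0, so everyone contributes w_i; X^SO = 59, W^SO = 59 + 2.67·59 = 216.53.
Deadweight loss = 109.47.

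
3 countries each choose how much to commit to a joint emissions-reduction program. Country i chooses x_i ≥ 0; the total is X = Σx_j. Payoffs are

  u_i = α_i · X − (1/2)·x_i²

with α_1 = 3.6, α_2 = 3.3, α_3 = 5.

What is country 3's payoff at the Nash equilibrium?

47

Country i's FOC: ∂u_i/∂x_i = α_i − x_i = 0, so x_i* = α_i.
NE contributions = (3.6, 3.3, 5); X = 11.9.
u_3 = α_3·X − ½·(x_3)² = 5·11.9 − ½·5² = 47.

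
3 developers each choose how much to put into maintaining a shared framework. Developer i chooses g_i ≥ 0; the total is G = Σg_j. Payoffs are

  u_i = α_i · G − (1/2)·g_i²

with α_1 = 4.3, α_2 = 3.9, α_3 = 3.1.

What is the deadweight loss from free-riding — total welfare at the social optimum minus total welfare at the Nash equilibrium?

Developer i's FOC: ∂u_i/∂g_i = α_i − g_i = 0, so g_i* = α_i.
NE contributions = (4.3, 3.9, 3.1); G = 11.3.
W^NE = (Σα)·G − ½Σα_i² = 11.3² − ½·43.31 = 106.035.
Planner sets g_i = Σα_j = 11.3 for every i, so G^SO = 3·11.3 = 33.9.
W^SO = (Σα)·G^SO − ½·3·(Σα)² = (3/2)·11.3² = 191.535.
Deadweight loss = W^SO − W^NE = 85.5.

85.5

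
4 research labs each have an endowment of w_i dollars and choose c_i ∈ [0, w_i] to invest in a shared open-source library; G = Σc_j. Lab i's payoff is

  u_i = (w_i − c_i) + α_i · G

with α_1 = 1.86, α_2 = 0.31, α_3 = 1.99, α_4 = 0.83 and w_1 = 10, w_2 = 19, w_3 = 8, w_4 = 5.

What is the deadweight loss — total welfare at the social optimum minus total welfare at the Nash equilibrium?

95.76

∂u_i/∂c_i = α_i − 1, so lab i contributes w_i if α_i > 1, else 0.
α_i > 1 for i ∈ {1, 3}; NE contributions (10, 0, 8, 0), G = 18.
W^NE = Σw_i − G^NE + (Σα_i)·G^NE = 42 + 3.99·18 = 113.82.
Planner: ∂(Σu_j)/∂c_i = Σα_j − 1 = 3.99 > 0, so everyone contributes w_i; G^SO = 42, W^SO = 42 + 3.99·42 = 209.58.
Deadweight loss = 95.76.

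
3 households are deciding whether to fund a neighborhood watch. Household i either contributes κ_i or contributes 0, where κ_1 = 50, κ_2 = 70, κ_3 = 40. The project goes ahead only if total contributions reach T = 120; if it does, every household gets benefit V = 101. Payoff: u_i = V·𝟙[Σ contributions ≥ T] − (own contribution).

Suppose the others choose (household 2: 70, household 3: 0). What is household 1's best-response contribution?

Others' total = 70. Contributing 50 brings total to 120 ≥ 120: gain V − κ_1 = 51.
Best response: 50.

50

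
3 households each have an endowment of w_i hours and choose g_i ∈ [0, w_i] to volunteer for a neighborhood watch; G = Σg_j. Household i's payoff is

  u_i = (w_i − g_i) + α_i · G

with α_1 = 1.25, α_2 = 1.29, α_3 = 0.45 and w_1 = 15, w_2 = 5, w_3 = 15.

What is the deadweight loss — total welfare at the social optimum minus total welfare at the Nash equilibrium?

∂u_i/∂g_i = α_i − 1, so household i contributes w_i if α_i > 1, else 0.
α_i > 1 for i ∈ {1, 2}; NE contributions (15, 5, 0), G = 20.
W^NE = Σw_i − G^NE + (Σα_i)·G^NE = 35 + 1.99·20 = 74.8.
Planner: ∂(Σu_j)/∂g_i = Σα_j − 1 = 1.99 > 0, so everyone contributes w_i; G^SO = 35, W^SO = 35 + 1.99·35 = 104.65.
Deadweight loss = 29.85.

29.85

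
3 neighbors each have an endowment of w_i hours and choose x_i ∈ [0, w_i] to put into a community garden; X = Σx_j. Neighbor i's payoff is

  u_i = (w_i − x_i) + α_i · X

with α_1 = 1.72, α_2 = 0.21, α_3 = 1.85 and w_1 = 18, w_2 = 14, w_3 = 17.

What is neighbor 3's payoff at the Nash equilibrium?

64.75

∂u_i/∂x_i = α_i − 1, so neighbor i contributes w_i if α_i > 1, else 0.
α_i > 1 for i ∈ {1, 3}; NE contributions (18, 0, 17), X = 35.
u_3 = (17 − 17) + 1.85·35 = 64.75.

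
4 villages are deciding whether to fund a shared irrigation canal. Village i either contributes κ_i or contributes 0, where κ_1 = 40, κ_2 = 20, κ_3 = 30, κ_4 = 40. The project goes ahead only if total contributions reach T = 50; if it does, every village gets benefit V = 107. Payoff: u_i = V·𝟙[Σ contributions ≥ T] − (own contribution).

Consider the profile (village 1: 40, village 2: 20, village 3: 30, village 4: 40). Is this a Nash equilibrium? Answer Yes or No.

Total = 130 ≥ 50: provided.
Village 1 (pledges 40, payoff 67): dropping to 0 → total 90, payoff 107. Profitable deviation.

No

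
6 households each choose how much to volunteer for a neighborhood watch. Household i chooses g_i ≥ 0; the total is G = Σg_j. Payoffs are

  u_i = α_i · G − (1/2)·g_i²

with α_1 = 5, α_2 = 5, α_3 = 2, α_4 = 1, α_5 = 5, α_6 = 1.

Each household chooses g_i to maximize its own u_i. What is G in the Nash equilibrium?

Household i's FOC: ∂u_i/∂g_i = α_i − g_i = 0, so g_i* = α_i.
NE contributions = (5, 5, 2, 1, 5, 1); G = 19.

19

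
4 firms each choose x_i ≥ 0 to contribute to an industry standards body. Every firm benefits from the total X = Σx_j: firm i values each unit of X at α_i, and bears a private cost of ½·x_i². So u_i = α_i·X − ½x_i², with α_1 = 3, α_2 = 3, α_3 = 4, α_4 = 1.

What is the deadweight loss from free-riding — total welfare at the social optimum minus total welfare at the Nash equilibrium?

138.5

Firm i's FOC: ∂u_i/∂x_i = α_i − x_i = 0, so x_i* = α_i.
NE contributions = (3, 3, 4, 1); X = 11.
W^NE = (Σα)·X − ½Σα_i² = 11² − ½·35 = 103.5.
Planner sets x_i = Σα_j = 11 for every i, so X^SO = 4·11 = 44.
W^SO = (Σα)·X^SO − ½·4·(Σα)² = (4/2)·11² = 242.
Deadweight loss = W^SO − W^NE = 138.5.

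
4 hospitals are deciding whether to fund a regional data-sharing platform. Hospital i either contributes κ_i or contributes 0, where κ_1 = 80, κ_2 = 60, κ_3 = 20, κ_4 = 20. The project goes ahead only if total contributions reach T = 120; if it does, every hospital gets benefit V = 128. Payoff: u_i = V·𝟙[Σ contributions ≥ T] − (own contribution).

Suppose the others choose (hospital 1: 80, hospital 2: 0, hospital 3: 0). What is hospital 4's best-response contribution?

Others' total = 80. Even contributing 20 gives 100 < 120: no benefit either way.
Best response: 0.

0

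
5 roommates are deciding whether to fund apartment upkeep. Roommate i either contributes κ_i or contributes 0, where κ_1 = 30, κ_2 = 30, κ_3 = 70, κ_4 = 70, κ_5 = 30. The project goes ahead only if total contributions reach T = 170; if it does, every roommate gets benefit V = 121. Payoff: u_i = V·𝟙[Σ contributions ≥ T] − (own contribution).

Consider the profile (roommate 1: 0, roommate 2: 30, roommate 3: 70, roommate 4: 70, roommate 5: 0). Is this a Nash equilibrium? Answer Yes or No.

Yes

Total = 170 ≥ 170: provided.
Roommate 1 (pledges 0, payoff 121): pledging 30 → total 200, payoff 91. No gain.
Roommate 2 (pledges 30, payoff 91): dropping to 0 → total 140, payoff 0. No gain.
Roommate 3 (pledges 70, payoff 51): dropping to 0 → total 100, payoff 0. No gain.
Roommate 4 (pledges 70, payoff 51): dropping to 0 → total 100, payoff 0. No gain.
Roommate 5 (pledges 0, payoff 121): pledging 30 → total 200, payoff 91. No gain.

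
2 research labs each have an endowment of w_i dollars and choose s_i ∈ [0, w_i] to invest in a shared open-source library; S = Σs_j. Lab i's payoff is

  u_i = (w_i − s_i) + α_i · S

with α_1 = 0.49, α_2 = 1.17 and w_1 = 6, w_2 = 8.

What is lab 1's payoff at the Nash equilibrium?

9.92

∂u_i/∂s_i = α_i − 1, so lab i contributes w_i if α_i > 1, else 0.
α_i > 1 for i ∈ {2}; NE contributions (0, 8), S = 8.
u_1 = (6 − 0) + 0.49·8 = 9.92.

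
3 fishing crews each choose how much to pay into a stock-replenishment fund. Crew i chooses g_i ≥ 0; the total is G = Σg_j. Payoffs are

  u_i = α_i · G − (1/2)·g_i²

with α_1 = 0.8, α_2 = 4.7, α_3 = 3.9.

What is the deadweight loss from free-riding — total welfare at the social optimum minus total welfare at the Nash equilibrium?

Crew i's FOC: ∂u_i/∂g_i = α_i − g_i = 0, so g_i* = α_i.
NE contributions = (0.8, 4.7, 3.9); G = 9.4.
W^NE = (Σα)·G − ½Σα_i² = 9.4² − ½·37.94 = 69.39.
Planner sets g_i = Σα_j = 9.4 for every i, so G^SO = 3·9.4 = 28.2.
W^SO = (Σα)·G^SO − ½·3·(Σα)² = (3/2)·9.4² = 132.54.
Deadweight loss = W^SO − W^NE = 63.15.

63.15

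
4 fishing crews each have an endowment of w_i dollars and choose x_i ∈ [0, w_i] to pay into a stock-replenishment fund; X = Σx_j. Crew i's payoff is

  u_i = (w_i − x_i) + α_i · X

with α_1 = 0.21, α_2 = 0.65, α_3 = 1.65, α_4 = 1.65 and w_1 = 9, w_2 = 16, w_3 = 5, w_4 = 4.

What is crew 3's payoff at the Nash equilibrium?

∂u_i/∂x_i = α_i − 1, so crew i contributes w_i if α_i > 1, else 0.
α_i > 1 for i ∈ {3, 4}; NE contributions (0, 0, 5, 4), X = 9.
u_3 = (5 − 5) + 1.65·9 = 14.85.

14.85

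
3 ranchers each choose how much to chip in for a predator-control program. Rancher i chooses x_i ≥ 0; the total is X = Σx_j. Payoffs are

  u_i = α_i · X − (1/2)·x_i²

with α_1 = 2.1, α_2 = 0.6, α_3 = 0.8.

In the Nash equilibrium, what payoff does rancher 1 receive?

5.145

Rancher i's FOC: ∂u_i/∂x_i = α_i − x_i = 0, so x_i* = α_i.
NE contributions = (2.1, 0.6, 0.8); X = 3.5.
u_1 = α_1·X − ½·(x_1)² = 2.1·3.5 − ½·2.1² = 5.145.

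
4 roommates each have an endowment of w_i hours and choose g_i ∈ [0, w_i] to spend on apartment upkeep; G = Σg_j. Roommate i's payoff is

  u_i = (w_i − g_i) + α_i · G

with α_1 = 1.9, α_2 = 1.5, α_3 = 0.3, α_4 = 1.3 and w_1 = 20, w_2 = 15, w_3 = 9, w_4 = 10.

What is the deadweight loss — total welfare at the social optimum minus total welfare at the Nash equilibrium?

36

∂u_i/∂g_i = α_i − 1, so roommate i contributes w_i if α_i > 1, else 0.
α_i > 1 for i ∈ {1, 2, 4}; NE contributions (20, 15, 0, 10), G = 45.
W^NE = Σw_i − G^NE + (Σα_i)·G^NE = 54 + 4·45 = 234.
Planner: ∂(Σu_j)/∂g_i = Σα_j − 1 = 4 > 0, so everyone contributes w_i; G^SO = 54, W^SO = 54 + 4·54 = 270.
Deadweight loss = 36.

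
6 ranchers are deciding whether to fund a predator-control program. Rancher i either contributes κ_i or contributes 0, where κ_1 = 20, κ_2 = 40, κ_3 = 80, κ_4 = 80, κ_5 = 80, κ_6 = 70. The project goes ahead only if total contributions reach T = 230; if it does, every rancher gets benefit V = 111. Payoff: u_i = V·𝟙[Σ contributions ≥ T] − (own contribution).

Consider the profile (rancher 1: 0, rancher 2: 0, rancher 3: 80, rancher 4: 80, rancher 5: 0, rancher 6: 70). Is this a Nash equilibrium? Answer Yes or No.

Yes

Total = 230 ≥ 230: provided.
Rancher 1 (pledges 0, payoff 111): pledging 20 → total 250, payoff 91. No gain.
Rancher 2 (pledges 0, payoff 111): pledging 40 → total 270, payoff 71. No gain.
Rancher 3 (pledges 80, payoff 31): dropping to 0 → total 150, payoff 0. No gain.
Rancher 4 (pledges 80, payoff 31): dropping to 0 → total 150, payoff 0. No gain.
Rancher 5 (pledges 0, payoff 111): pledging 80 → total 310, payoff 31. No gain.
Rancher 6 (pledges 70, payoff 41): dropping to 0 → total 160, payoff 0. No gain.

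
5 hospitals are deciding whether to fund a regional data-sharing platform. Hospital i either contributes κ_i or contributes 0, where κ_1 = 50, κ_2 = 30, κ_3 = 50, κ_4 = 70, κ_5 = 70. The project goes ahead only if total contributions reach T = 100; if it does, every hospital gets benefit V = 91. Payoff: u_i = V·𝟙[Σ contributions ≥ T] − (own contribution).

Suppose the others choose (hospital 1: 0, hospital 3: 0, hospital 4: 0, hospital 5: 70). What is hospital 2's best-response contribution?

Others' total = 70. Contributing 30 brings total to 100 ≥ 100: gain V − κ_2 = 61.
Best response: 30.

30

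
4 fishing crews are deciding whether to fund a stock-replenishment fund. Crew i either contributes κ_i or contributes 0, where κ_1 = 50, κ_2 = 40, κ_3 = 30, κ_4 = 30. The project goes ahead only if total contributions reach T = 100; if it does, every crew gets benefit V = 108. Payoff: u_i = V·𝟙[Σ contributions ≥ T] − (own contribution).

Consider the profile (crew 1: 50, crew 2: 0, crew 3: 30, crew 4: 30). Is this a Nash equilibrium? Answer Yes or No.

Yes

Total = 110 ≥ 100: provided.
Crew 1 (pledges 50, payoff 58): dropping to 0 → total 60, payoff 0. No gain.
Crew 2 (pledges 0, payoff 108): pledging 40 → total 150, payoff 68. No gain.
Crew 3 (pledges 30, payoff 78): dropping to 0 → total 80, payoff 0. No gain.
Crew 4 (pledges 30, payoff 78): dropping to 0 → total 80, payoff 0. No gain.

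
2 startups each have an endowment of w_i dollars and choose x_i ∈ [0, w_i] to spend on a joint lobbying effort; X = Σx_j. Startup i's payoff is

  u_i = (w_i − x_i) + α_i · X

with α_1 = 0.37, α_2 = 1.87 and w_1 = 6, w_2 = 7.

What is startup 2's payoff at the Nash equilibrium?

13.09

∂u_i/∂x_i = α_i − 1, so startup i contributes w_i if α_i > 1, else 0.
α_i > 1 for i ∈ {2}; NE contributions (0, 7), X = 7.
u_2 = (7 − 7) + 1.87·7 = 13.09.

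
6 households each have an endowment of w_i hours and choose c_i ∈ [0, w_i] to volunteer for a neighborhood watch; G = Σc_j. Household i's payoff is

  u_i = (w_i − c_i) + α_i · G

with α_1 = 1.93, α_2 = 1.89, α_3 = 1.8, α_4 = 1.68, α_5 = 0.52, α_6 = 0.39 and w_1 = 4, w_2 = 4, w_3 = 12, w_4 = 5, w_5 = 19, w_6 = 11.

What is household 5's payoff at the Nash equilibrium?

∂u_i/∂c_i = α_i − 1, so household i contributes w_i if α_i > 1, else 0.
α_i > 1 for i ∈ {1, 2, 3, 4}; NE contributions (4, 4, 12, 5, 0, 0), G = 25.
u_5 = (19 − 0) + 0.52·25 = 32.

32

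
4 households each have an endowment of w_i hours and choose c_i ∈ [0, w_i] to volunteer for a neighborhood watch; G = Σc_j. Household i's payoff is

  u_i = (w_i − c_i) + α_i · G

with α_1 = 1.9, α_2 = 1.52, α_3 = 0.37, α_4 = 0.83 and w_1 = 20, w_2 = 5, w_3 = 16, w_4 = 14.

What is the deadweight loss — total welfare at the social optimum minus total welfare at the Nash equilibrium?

108.6

∂u_i/∂c_i = α_i − 1, so household i contributes w_i if α_i > 1, else 0.
α_i > 1 for i ∈ {1, 2}; NE contributions (20, 5, 0, 0), G = 25.
W^NE = Σw_i − G^NE + (Σα_i)·G^NE = 55 + 3.62·25 = 145.5.
Planner: ∂(Σu_j)/∂c_i = Σα_j − 1 = 3.62 > 0, so everyone contributes w_i; G^SO = 55, W^SO = 55 + 3.62·55 = 254.1.
Deadweight loss = 108.6.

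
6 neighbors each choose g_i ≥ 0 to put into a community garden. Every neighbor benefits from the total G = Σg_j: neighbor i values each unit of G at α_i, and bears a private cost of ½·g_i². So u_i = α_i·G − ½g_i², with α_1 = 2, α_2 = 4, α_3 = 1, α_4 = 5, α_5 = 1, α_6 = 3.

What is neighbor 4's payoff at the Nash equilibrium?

67.5

Neighbor i's FOC: ∂u_i/∂g_i = α_i − g_i = 0, so g_i* = α_i.
NE contributions = (2, 4, 1, 5, 1, 3); G = 16.
u_4 = α_4·G − ½·(g_4)² = 5·16 − ½·5² = 67.5.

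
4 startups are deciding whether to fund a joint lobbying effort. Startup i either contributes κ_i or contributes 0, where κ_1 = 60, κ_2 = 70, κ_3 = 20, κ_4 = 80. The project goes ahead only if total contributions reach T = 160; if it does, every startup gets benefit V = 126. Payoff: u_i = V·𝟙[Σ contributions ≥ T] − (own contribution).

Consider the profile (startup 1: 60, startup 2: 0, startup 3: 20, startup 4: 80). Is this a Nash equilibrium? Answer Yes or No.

Yes

Total = 160 ≥ 160: provided.
Startup 1 (pledges 60, payoff 66): dropping to 0 → total 100, payoff 0. No gain.
Startup 2 (pledges 0, payoff 126): pledging 70 → total 230, payoff 56. No gain.
Startup 3 (pledges 20, payoff 106): dropping to 0 → total 140, payoff 0. No gain.
Startup 4 (pledges 80, payoff 46): dropping to 0 → total 80, payoff 0. No gain.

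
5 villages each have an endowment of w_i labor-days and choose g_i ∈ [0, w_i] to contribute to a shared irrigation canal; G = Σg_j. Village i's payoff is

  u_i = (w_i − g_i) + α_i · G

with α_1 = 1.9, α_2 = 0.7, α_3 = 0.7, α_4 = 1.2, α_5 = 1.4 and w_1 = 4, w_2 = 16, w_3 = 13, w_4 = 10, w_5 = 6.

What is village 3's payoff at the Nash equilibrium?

27

∂u_i/∂g_i = α_i − 1, so village i contributes w_i if α_i > 1, else 0.
α_i > 1 for i ∈ {1, 4, 5}; NE contributions (4, 0, 0, 10, 6), G = 20.
u_3 = (13 − 0) + 0.7·20 = 27.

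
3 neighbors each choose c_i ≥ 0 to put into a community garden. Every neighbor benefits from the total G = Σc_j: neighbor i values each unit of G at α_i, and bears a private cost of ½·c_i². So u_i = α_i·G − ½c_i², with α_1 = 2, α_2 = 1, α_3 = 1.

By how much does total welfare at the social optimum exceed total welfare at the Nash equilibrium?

Neighbor i's FOC: ∂u_i/∂c_i = α_i − c_i = 0, so c_i* = α_i.
NE contributions = (2, 1, 1); G = 4.
W^NE = (Σα)·G − ½Σα_i² = 4² − ½·6 = 13.
Planner sets c_i = Σα_j = 4 for every i, so G^SO = 3·4 = 12.
W^SO = (Σα)·G^SO − ½·3·(Σα)² = (3/2)·4² = 24.
Deadweight loss = W^SO − W^NE = 11.

11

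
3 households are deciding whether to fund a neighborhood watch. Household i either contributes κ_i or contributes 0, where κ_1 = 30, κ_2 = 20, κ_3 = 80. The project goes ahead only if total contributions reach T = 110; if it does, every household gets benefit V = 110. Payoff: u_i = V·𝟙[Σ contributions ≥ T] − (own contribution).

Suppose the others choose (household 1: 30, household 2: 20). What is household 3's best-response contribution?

Others' total = 50. Contributing 80 brings total to 130 ≥ 110: gain V − κ_3 = 30.
Best response: 80.

80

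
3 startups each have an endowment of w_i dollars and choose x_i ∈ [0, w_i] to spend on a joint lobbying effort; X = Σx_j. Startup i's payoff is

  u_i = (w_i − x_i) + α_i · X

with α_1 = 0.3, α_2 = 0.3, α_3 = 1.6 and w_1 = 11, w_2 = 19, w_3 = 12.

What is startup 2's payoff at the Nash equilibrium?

∂u_i/∂x_i = α_i − 1, so startup i contributes w_i if α_i > 1, else 0.
α_i > 1 for i ∈ {3}; NE contributions (0, 0, 12), X = 12.
u_2 = (19 − 0) + 0.3·12 = 22.6.

22.6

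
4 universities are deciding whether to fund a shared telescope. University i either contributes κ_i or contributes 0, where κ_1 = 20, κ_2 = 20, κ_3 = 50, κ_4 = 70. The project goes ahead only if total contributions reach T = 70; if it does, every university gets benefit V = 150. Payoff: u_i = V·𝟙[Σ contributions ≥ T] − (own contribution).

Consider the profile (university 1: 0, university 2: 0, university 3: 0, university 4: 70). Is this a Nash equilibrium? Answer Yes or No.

Total = 70 ≥ 70: provided.
University 1 (pledges 0, payoff 150): pledging 20 → total 90, payoff 130. No gain.
University 2 (pledges 0, payoff 150): pledging 20 → total 90, payoff 130. No gain.
University 3 (pledges 0, payoff 150): pledging 50 → total 120, payoff 100. No gain.
University 4 (pledges 70, payoff 80): dropping to 0 → total 0, payoff 0. No gain.

Yes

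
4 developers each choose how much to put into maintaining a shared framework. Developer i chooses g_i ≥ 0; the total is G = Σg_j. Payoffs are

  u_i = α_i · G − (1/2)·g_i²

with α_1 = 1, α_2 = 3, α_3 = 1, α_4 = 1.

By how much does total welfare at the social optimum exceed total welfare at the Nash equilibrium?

42

Developer i's FOC: ∂u_i/∂g_i = α_i − g_i = 0, so g_i* = α_i.
NE contributions = (1, 3, 1, 1); G = 6.
W^NE = (Σα)·G − ½Σα_i² = 6² − ½·12 = 30.
Planner sets g_i = Σα_j = 6 for every i, so G^SO = 4·6 = 24.
W^SO = (Σα)·G^SO − ½·4·(Σα)² = (4/2)·6² = 72.
Deadweight loss = W^SO − W^NE = 42.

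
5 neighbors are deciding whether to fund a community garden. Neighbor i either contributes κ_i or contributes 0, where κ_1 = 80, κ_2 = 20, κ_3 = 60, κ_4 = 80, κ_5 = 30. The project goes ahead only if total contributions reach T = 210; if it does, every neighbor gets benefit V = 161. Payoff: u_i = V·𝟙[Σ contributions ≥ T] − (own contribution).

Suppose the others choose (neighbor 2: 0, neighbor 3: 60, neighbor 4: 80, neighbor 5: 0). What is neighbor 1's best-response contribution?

Others' total = 140. Contributing 80 brings total to 220 ≥ 210: gain V − κ_1 = 81.
Best response: 80.

80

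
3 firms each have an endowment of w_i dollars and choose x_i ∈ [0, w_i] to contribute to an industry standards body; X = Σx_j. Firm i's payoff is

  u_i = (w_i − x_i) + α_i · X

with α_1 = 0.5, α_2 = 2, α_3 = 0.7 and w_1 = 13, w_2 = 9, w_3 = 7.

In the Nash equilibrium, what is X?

∂u_i/∂x_i = α_i − 1, so firm i contributes w_i if α_i > 1, else 0.
α_i > 1 for i ∈ {2}; NE contributions (0, 9, 0), X = 9.

9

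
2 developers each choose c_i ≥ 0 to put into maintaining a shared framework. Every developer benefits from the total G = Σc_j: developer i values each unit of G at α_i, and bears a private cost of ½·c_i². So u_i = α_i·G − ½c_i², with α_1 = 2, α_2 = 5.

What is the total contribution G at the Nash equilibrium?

Developer i's FOC: ∂u_i/∂c_i = α_i − c_i = 0, so c_i* = α_i.
NE contributions = (2, 5); G = 7.

7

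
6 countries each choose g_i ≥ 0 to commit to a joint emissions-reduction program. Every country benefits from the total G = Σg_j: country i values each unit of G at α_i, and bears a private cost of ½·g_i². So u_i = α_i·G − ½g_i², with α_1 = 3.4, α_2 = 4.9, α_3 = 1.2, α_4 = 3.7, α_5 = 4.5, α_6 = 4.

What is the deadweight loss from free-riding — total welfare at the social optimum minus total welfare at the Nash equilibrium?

Country i's FOC: ∂u_i/∂g_i = α_i − g_i = 0, so g_i* = α_i.
NE contributions = (3.4, 4.9, 1.2, 3.7, 4.5, 4); G = 21.7.
W^NE = (Σα)·G − ½Σα_i² = 21.7² − ½·86.95 = 427.415.
Planner sets g_i = Σα_j = 21.7 for every i, so G^SO = 6·21.7 = 130.2.
W^SO = (Σα)·G^SO − ½·6·(Σα)² = (6/2)·21.7² = 1412.67.
Deadweight loss = W^SO − W^NE = 985.255.

985.255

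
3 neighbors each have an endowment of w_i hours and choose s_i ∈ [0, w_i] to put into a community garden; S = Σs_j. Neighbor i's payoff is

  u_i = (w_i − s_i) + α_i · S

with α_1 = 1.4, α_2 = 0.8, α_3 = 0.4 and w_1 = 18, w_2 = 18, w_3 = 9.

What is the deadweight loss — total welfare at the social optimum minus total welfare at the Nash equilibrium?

43.2

∂u_i/∂s_i = α_i − 1, so neighbor i contributes w_i if α_i > 1, else 0.
α_i > 1 for i ∈ {1}; NE contributions (18, 0, 0), S = 18.
W^NE = Σw_i − S^NE + (Σα_i)·S^NE = 45 + 1.6·18 = 73.8.
Planner: ∂(Σu_j)/∂s_i = Σα_j − 1 = 1.6 > 0, so everyone contributes w_i; S^SO = 45, W^SO = 45 + 1.6·45 = 117.
Deadweight loss = 43.2.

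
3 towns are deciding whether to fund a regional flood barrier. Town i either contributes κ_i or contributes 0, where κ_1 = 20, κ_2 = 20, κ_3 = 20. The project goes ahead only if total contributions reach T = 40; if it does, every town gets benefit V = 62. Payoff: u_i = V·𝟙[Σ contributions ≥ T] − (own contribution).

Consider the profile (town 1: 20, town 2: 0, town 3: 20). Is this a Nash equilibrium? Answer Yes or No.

Yes

Total = 40 ≥ 40: provided.
Town 1 (pledges 20, payoff 42): dropping to 0 → total 20, payoff 0. No gain.
Town 2 (pledges 0, payoff 62): pledging 20 → total 60, payoff 42. No gain.
Town 3 (pledges 20, payoff 42): dropping to 0 → total 20, payoff 0. No gain.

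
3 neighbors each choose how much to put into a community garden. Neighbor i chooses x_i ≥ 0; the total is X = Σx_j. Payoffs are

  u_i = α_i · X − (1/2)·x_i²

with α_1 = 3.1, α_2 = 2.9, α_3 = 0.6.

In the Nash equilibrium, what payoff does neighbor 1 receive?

Neighbor i's FOC: ∂u_i/∂x_i = α_i − x_i = 0, so x_i* = α_i.
NE contributions = (3.1, 2.9, 0.6); X = 6.6.
u_1 = α_1·X − ½·(x_1)² = 3.1·6.6 − ½·3.1² = 15.655.

15.655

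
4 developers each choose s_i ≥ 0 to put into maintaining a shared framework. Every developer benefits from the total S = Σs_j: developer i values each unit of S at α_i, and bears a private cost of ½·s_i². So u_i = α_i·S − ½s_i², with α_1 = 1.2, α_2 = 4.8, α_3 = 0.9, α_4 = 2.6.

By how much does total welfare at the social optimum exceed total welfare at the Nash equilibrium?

Developer i's FOC: ∂u_i/∂s_i = α_i − s_i = 0, so s_i* = α_i.
NE contributions = (1.2, 4.8, 0.9, 2.6); S = 9.5.
W^NE = (Σα)·S − ½Σα_i² = 9.5² − ½·32.05 = 74.225.
Planner sets s_i = Σα_j = 9.5 for every i, so S^SO = 4·9.5 = 38.
W^SO = (Σα)·S^SO − ½·4·(Σα)² = (4/2)·9.5² = 180.5.
Deadweight loss = W^SO − W^NE = 106.275.

106.275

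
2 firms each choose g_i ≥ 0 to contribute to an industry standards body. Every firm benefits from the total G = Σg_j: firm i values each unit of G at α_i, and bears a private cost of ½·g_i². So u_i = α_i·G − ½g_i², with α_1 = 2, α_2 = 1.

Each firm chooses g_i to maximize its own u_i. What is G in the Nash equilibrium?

Firm i's FOC: ∂u_i/∂g_i = α_i − g_i = 0, so g_i* = α_i.
NE contributions = (2, 1); G = 3.

3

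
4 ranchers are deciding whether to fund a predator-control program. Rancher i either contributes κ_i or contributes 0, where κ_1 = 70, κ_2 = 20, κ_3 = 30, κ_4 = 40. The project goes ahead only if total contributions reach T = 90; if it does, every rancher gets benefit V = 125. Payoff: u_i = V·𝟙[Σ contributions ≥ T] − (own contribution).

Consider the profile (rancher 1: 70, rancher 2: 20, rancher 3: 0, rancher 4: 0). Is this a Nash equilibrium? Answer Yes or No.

Total = 90 ≥ 90: provided.
Rancher 1 (pledges 70, payoff 55): dropping to 0 → total 20, payoff 0. No gain.
Rancher 2 (pledges 20, payoff 105): dropping to 0 → total 70, payoff 0. No gain.
Rancher 3 (pledges 0, payoff 125): pledging 30 → total 120, payoff 95. No gain.
Rancher 4 (pledges 0, payoff 125): pledging 40 → total 130, payoff 85. No gain.

Yes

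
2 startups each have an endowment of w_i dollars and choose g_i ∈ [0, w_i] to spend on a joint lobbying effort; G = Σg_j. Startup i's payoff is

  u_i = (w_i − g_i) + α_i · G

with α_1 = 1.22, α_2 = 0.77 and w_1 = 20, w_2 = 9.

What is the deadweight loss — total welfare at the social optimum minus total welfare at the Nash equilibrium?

∂u_i/∂g_i = α_i − 1, so startup i contributes w_i if α_i > 1, else 0.
α_i > 1 for i ∈ {1}; NE contributions (20, 0), G = 20.
W^NE = Σw_i − G^NE + (Σα_i)·G^NE = 29 + 0.99·20 = 48.8.
Planner: ∂(Σu_j)/∂g_i = Σα_j − 1 = 0.99 > 0, so everyone contributes w_i; G^SO = 29, W^SO = 29 + 0.99·29 = 57.71.
Deadweight loss = 8.91.

8.91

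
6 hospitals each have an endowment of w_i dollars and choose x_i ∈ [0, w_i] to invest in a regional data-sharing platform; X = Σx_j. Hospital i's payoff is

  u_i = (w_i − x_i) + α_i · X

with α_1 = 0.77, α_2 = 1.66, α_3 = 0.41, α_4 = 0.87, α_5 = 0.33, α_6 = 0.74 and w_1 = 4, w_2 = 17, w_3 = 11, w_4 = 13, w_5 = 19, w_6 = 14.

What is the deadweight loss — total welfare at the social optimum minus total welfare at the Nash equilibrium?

230.58

∂u_i/∂x_i = α_i − 1, so hospital i contributes w_i if α_i > 1, else 0.
α_i > 1 for i ∈ {2}; NE contributions (0, 17, 0, 0, 0, 0), X = 17.
W^NE = Σw_i − X^NE + (Σα_i)·X^NE = 78 + 3.78·17 = 142.26.
Planner: ∂(Σu_j)/∂x_i = Σα_j − 1 = 3.78 > 0, so everyone contributes w_i; X^SO = 78, W^SO = 78 + 3.78·78 = 372.84.
Deadweight loss = 230.58.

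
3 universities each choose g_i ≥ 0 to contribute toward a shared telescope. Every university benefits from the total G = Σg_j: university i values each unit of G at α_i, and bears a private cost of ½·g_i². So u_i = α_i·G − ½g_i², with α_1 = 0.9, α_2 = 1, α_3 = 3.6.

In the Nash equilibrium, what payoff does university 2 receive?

University i's FOC: ∂u_i/∂g_i = α_i − g_i = 0, so g_i* = α_i.
NE contributions = (0.9, 1, 3.6); G = 5.5.
u_2 = α_2·G − ½·(g_2)² = 1·5.5 − ½·1² = 5.

5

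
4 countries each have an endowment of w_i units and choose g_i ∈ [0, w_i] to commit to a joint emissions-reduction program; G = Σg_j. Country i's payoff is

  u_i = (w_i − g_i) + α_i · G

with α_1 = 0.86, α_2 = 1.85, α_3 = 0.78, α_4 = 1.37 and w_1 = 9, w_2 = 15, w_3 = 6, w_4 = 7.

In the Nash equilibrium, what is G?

22

∂u_i/∂g_i = α_i − 1, so country i contributes w_i if α_i > 1, else 0.
α_i > 1 for i ∈ {2, 4}; NE contributions (0, 15, 0, 7), G = 22.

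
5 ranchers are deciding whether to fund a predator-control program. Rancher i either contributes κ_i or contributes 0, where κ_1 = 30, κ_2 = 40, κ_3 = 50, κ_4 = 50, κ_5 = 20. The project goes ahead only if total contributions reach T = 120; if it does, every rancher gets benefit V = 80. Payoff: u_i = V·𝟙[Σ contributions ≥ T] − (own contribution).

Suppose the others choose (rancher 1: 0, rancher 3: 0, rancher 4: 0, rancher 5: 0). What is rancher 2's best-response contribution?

0

Others' total = 0. Even contributing 40 gives 40 < 120: no benefit either way.
Best response: 0.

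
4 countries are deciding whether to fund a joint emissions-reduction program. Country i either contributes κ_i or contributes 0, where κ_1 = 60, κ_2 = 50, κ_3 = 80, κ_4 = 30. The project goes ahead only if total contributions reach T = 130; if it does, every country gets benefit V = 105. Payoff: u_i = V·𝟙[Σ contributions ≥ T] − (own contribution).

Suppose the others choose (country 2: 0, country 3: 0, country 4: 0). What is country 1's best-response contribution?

Others' total = 0. Even contributing 60 gives 60 < 130: no benefit either way.
Best response: 0.

0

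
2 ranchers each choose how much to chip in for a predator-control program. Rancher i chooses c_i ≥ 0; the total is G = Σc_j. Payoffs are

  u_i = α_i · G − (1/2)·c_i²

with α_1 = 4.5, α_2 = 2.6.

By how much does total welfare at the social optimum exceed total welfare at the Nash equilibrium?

Rancher i's FOC: ∂u_i/∂c_i = α_i − c_i = 0, so c_i* = α_i.
NE contributions = (4.5, 2.6); G = 7.1.
W^NE = (Σα)·G − ½Σα_i² = 7.1² − ½·27.01 = 36.905.
Planner sets c_i = Σα_j = 7.1 for every i, so G^SO = 2·7.1 = 14.2.
W^SO = (Σα)·G^SO − ½·2·(Σα)² = (2/2)·7.1² = 50.41.
Deadweight loss = W^SO − W^NE = 13.505.

13.505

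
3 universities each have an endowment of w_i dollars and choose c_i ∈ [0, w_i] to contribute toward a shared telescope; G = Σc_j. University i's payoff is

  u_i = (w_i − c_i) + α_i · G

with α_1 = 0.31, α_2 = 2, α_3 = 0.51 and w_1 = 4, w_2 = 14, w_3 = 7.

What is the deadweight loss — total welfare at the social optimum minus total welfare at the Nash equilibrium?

∂u_i/∂c_i = α_i − 1, so university i contributes w_i if α_i > 1, else 0.
α_i > 1 for i ∈ {2}; NE contributions (0, 14, 0), G = 14.
W^NE = Σw_i − G^NE + (Σα_i)·G^NE = 25 + 1.82·14 = 50.48.
Planner: ∂(Σu_j)/∂c_i = Σα_j − 1 = 1.82 > 0, so everyone contributes w_i; G^SO = 25, W^SO = 25 + 1.82·25 = 70.5.
Deadweight loss = 20.02.

20.02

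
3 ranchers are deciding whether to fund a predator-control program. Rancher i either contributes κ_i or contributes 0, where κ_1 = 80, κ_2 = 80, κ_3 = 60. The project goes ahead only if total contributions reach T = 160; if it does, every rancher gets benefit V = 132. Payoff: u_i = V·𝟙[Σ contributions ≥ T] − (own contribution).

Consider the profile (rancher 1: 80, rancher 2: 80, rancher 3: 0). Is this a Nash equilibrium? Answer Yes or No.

Total = 160 ≥ 160: provided.
Rancher 1 (pledges 80, payoff 52): dropping to 0 → total 80, payoff 0. No gain.
Rancher 2 (pledges 80, payoff 52): dropping to 0 → total 80, payoff 0. No gain.
Rancher 3 (pledges 0, payoff 132): pledging 60 → total 220, payoff 72. No gain.

Yes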